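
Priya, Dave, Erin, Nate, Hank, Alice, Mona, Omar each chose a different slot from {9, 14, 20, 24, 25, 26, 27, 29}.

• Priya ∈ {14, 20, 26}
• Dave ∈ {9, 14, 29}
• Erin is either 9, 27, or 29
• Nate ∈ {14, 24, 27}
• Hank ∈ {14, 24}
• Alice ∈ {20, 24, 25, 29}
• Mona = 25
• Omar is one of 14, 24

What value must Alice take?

20

Mona's domain is down to {25}, so Mona = 25. Remove 25 from Alice.
Among the 7 still-open variables, 26 fits only Priya (and all 7 values in {9, 14, 20, 24, 26, 27, 29} must be used), so Priya = 26.
The 6 still-open variables together cover exactly {9, 14, 20, 24, 27, 29} — 6 values for 6 variables — and 20 appears only in Alice's list, so Alice = 20.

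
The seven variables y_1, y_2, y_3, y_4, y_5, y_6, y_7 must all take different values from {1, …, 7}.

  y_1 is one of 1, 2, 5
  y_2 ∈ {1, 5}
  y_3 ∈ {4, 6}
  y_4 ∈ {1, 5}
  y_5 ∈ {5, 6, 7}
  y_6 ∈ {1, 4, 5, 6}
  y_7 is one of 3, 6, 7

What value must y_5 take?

7

The 7 variables draw from only 7 values {1, 2, 3, 4, 5, 6, 7}, so each is used; only y_1 can be 2, hence y_1 = 2.
The 6 still-open variables draw from only 6 values {1, 3, 4, 5, 6, 7}, so each is used; only y_7 can be 3, hence y_7 = 3.
The 5 still-open variables draw from only 5 values {1, 4, 5, 6, 7}, so each is used; only y_5 can be 7, hence y_5 = 7.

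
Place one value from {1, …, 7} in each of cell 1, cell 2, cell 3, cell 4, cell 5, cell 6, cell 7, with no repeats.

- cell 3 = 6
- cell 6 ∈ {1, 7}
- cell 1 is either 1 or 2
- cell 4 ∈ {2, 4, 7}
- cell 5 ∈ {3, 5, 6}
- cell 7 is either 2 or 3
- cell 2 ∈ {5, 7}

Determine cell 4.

cell 3 must be 6 (only option left). So cell 5 can't be 6.
The 6 still-open variables draw from only 6 values {1, 2, 3, 4, 5, 7}, so each is used; only cell 4 can be 4, hence cell 4 = 4.

4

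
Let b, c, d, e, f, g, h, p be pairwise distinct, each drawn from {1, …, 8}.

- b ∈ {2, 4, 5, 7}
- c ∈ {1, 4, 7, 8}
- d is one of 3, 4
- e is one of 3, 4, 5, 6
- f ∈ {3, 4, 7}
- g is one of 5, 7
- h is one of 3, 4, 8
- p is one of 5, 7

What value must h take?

Among the 8 variables, 1 fits only c (and all 8 values in {1, 2, 3, 4, 5, 6, 7, 8} must be used), so c = 1.
The 7 still-open variables together cover exactly {2, 3, 4, 5, 6, 7, 8} — 7 values for 7 variables — and 2 appears only in b's list, so b = 2.
Among the 6 still-open variables, 6 fits only e (and all 6 values in {3, 4, 5, 6, 7, 8} must be used), so e = 6.
The 5 still-open variables draw from only 5 values {3, 4, 5, 7, 8}, so each is used; only h can be 8, hence h = 8.

8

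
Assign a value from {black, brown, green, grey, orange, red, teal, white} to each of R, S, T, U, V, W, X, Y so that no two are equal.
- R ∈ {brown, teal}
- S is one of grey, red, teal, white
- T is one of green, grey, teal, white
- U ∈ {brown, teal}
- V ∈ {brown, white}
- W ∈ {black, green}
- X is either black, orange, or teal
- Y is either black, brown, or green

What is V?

white

The 8 variables together cover exactly {black, brown, green, grey, orange, red, teal, white} — 8 values for 8 variables — and orange appears only in X's list, so X = orange.
Among the 7 still-open variables, red fits only S (and all 7 values in {black, brown, green, grey, red, teal, white} must be used), so S = red.
Among the 6 still-open variables, grey fits only T (and all 6 values in {black, brown, green, grey, teal, white} must be used), so T = grey.
The 5 still-open variables together cover exactly {black, brown, green, teal, white} — 5 values for 5 variables — and white appears only in V's list, so V = white.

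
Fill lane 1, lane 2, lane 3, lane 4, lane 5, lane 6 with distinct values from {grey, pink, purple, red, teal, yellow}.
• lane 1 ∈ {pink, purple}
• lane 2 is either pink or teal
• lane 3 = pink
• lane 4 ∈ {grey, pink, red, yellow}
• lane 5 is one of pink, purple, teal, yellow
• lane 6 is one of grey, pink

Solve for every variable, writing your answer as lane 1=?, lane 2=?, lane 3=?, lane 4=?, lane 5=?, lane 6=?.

lane 1=purple, lane 2=teal, lane 3=pink, lane 4=red, lane 5=yellow, lane 6=grey

lane 3 must be pink (only option left). Remove pink from lane 1, lane 2, lane 4, lane 5, lane 6.
lane 6 has just one choice, so lane 6 = grey. Eliminate grey elsewhere: lane 4.
lane 1's domain is down to {purple}, so lane 1 = purple. Strike purple from lane 5.
lane 2's domain is down to {teal}, so lane 2 = teal. Strike teal from lane 5.
That leaves lane 5 = yellow. Remove yellow from lane 4.
lane 4 must be red (only option left).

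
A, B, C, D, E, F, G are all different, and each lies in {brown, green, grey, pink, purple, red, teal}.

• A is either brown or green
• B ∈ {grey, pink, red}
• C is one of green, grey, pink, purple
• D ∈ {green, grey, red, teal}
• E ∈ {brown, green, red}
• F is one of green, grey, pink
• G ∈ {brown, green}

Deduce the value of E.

red

The 7 variables draw from only 7 values {brown, green, grey, pink, purple, red, teal}, so each is used; only C can be purple, hence C = purple.
The 6 still-open variables draw from only 6 values {brown, green, grey, pink, red, teal}, so each is used; only D can be teal, hence D = teal.
A and G share exactly the 2 values {brown, green}; by pigeonhole those values go to them, so strike brown, green from E, F.
So E = red.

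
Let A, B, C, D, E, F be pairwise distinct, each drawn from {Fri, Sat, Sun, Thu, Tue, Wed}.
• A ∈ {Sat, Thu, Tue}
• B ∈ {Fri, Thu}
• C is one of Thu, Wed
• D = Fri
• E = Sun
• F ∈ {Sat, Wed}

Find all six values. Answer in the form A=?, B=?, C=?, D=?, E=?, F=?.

A=Tue, B=Thu, C=Wed, D=Fri, E=Sun, F=Sat

D's domain is down to {Fri}, so D = Fri. Strike Fri from B.
E has just one choice, so E = Sun.
B has just one choice, so B = Thu. Eliminate Thu elsewhere: A, C.
C has just one choice, so C = Wed. Eliminate Wed elsewhere: F.
F has just one choice, so F = Sat. Remove Sat from A.
A's domain is down to {Tue}, so A = Tue.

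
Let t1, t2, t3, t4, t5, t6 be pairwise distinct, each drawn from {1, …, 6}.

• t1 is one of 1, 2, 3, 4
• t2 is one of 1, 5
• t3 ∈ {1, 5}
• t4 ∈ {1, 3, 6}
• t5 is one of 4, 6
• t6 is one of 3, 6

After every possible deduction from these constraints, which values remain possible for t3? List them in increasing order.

1, 5

The 6 variables draw from only 6 values {1, 2, 3, 4, 5, 6}, so each is used; only t1 can be 2, hence t1 = 2.
Among the 5 still-open variables, 4 fits only t5 (and all 5 values in {1, 3, 4, 5, 6} must be used), so t5 = 4.
The 2 variables t2 and t3 are confined to {1, 5}, which locks those values in; drop them from t4.
No further eliminations apply; t3 can still be any of 1, 5.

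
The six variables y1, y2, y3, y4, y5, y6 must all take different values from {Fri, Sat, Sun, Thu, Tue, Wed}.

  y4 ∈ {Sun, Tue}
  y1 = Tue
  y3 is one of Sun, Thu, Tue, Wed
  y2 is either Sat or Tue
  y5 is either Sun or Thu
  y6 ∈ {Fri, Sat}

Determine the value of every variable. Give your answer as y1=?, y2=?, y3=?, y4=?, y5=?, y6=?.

y1=Tue, y2=Sat, y3=Wed, y4=Sun, y5=Thu, y6=Fri

y1 has just one choice, so y1 = Tue. Eliminate Tue elsewhere: y2, y3, y4.
y2's domain is down to {Sat}, so y2 = Sat. Eliminate Sat elsewhere: y6.
That leaves y4 = Sun. Strike Sun from y3, y5.
That leaves y5 = Thu. Strike Thu from y3.
y6 has just one choice, so y6 = Fri.
y3's domain is down to {Wed}, so y3 = Wed.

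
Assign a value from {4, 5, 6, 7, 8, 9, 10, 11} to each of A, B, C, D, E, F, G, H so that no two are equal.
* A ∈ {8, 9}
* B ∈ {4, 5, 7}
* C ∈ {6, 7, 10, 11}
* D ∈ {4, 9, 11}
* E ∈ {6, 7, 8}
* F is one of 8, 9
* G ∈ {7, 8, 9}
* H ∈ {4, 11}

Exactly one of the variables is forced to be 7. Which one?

The 8 variables draw from only 8 values {4, 5, 6, 7, 8, 9, 10, 11}, so each is used; only B can be 5, hence B = 5.
The 7 still-open variables draw from only 7 values {4, 6, 7, 8, 9, 10, 11}, so each is used; only C can be 10, hence C = 10.
The 6 still-open variables draw from only 6 values {4, 6, 7, 8, 9, 11}, so each is used; only E can be 6, hence E = 6.
The 5 still-open variables together cover exactly {4, 7, 8, 9, 11} — 5 values for 5 variables — and 7 appears only in G's list, so G = 7.

G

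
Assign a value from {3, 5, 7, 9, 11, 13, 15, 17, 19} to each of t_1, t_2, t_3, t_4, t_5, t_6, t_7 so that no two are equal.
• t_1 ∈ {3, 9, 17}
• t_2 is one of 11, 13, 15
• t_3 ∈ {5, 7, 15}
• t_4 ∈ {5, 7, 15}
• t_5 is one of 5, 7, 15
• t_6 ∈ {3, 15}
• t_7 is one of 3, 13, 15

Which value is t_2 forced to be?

The 3 variables t_3, t_4, t_5 are confined to {5, 7, 15}, which locks those values in; drop them from t_2, t_6, t_7.
t_6 must be 3 (only option left). Remove 3 from t_1, t_7.
t_7 has just one choice, so t_7 = 13. Remove 13 from t_2.
So t_2 = 11.

11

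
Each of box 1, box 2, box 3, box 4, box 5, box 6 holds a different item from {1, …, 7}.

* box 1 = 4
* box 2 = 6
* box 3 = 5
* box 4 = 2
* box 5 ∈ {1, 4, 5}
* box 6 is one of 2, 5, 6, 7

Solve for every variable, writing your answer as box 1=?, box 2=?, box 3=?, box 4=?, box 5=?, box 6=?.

box 1=4, box 2=6, box 3=5, box 4=2, box 5=1, box 6=7

box 1 has just one choice, so box 1 = 4. Eliminate 4 elsewhere: box 5.
box 2 has just one choice, so box 2 = 6. Strike 6 from box 6.
box 3's domain is down to {5}, so box 3 = 5. Eliminate 5 elsewhere: box 5, box 6.
That leaves box 4 = 2. Eliminate 2 elsewhere: box 6.
That leaves box 5 = 1.
That leaves box 6 = 7.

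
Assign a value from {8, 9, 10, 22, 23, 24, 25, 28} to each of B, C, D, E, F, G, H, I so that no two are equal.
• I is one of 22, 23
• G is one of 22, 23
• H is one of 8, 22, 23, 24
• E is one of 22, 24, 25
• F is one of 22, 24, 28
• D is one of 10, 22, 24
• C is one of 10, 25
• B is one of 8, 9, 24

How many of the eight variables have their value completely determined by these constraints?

The 8 variables together cover exactly {8, 9, 10, 22, 23, 24, 25, 28} — 8 values for 8 variables — and 9 appears only in B's list, so B = 9.
Among the 7 still-open variables, 8 fits only H (and all 7 values in {8, 10, 22, 23, 24, 25, 28} must be used), so H = 8.
The 6 still-open variables together cover exactly {10, 22, 23, 24, 25, 28} — 6 values for 6 variables — and 28 appears only in F's list, so F = 28.
G and I share exactly the 2 values {22, 23}; by pigeonhole those values go to them, so strike 22, 23 from D, E.
Determined: B=9, F=28, H=8. The other variables each still have more than one consistent value. That makes 3.

3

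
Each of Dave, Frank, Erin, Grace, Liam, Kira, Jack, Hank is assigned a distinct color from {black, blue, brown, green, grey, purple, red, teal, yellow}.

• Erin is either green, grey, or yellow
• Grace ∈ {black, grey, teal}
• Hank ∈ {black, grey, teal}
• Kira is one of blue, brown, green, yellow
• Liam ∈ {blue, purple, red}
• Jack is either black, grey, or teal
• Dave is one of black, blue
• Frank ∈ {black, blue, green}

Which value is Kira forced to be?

Grace, Jack, Hank between them cover only {black, grey, teal} — a naked triple. Remove those values from Dave, Frank, Erin.
Dave has just one choice, so Dave = blue. So Frank, Liam, Kira can't be blue.
Frank must be green (only option left). Remove green from Erin, Kira.
That leaves Erin = yellow. Eliminate yellow elsewhere: Kira.
So Kira = brown.

brown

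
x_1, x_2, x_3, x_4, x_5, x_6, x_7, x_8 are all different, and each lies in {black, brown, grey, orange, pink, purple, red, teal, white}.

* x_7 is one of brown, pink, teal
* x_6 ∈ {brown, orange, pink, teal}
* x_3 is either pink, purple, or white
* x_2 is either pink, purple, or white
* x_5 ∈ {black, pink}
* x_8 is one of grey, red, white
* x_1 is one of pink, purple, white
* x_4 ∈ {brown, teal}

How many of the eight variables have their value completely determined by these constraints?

x_1, x_2, x_3 between them cover only {pink, purple, white} — a naked triple. Remove those values from x_5, x_6, x_7, x_8.
That leaves x_5 = black.
x_4 and x_7 share exactly the 2 values {brown, teal}; by pigeonhole those values go to them, so strike brown, teal from x_6.
x_6's domain is down to {orange}, so x_6 = orange.
Determined: x_5=black, x_6=orange. The other variables each still have more than one consistent value. That makes 2.

2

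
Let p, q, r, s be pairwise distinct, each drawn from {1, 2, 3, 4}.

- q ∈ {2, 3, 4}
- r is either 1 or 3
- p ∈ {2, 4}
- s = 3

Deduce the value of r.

s has just one choice, so s = 3. Eliminate 3 elsewhere: q, r.
So r = 1.

1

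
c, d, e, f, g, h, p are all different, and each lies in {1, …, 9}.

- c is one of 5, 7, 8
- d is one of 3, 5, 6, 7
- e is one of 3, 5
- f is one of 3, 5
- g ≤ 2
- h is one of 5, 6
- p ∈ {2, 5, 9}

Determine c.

8

e and f between them cover only {3, 5} — a naked pair. Remove those values from c, d, h, p.
That leaves h = 6. So d can't be 6.
That leaves d = 7. Remove 7 from c.
So c = 8.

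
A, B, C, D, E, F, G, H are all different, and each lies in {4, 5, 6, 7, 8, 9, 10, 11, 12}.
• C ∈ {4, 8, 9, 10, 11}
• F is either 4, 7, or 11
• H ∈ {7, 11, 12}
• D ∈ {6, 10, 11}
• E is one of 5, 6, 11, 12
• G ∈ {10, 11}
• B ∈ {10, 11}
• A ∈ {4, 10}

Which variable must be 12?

B and G share exactly the 2 values {10, 11}; by pigeonhole those values go to them, so strike 10, 11 from A, C, D, E, F, H.
A must be 4 (only option left). Eliminate 4 elsewhere: C, F.
D must be 6 (only option left). Strike 6 from E.
F has just one choice, so F = 7. Strike 7 from H.
So 12 goes to H.

H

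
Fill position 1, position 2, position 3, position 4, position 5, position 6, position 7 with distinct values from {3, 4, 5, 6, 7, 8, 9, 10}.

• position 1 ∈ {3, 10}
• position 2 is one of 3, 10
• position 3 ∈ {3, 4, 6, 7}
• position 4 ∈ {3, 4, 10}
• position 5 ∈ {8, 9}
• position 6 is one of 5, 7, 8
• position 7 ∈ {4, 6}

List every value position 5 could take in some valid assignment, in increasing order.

position 1 and position 2 share exactly the 2 values {3, 10}; by pigeonhole those values go to them, so strike 3, 10 from position 3, position 4.
position 4's domain is down to {4}, so position 4 = 4. Eliminate 4 elsewhere: position 3, position 7.
position 7 has just one choice, so position 7 = 6. So position 3 can't be 6.
position 3 has just one choice, so position 3 = 7. Eliminate 7 elsewhere: position 6.
No further eliminations apply; position 5 can still be any of 8, 9.

8, 9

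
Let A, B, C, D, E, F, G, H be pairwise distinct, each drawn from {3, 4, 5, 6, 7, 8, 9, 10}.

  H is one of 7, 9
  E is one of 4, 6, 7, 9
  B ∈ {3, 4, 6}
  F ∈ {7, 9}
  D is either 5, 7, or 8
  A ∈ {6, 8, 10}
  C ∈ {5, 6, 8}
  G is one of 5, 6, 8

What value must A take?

Among the 8 variables, 3 fits only B (and all 8 values in {3, 4, 5, 6, 7, 8, 9, 10} must be used), so B = 3.
The 7 still-open variables draw from only 7 values {4, 5, 6, 7, 8, 9, 10}, so each is used; only E can be 4, hence E = 4.
The 6 still-open variables together cover exactly {5, 6, 7, 8, 9, 10} — 6 values for 6 variables — and 10 appears only in A's list, so A = 10.

10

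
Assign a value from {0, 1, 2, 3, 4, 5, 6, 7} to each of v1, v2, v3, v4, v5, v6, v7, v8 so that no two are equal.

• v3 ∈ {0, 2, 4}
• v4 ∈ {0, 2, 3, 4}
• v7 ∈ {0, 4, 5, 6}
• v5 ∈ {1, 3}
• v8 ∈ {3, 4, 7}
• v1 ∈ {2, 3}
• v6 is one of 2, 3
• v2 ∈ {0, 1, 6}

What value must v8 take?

The 8 variables draw from only 8 values {0, 1, 2, 3, 4, 5, 6, 7}, so each is used; only v7 can be 5, hence v7 = 5.
The 7 still-open variables together cover exactly {0, 1, 2, 3, 4, 6, 7} — 7 values for 7 variables — and 6 appears only in v2's list, so v2 = 6.
The 6 still-open variables draw from only 6 values {0, 1, 2, 3, 4, 7}, so each is used; only v5 can be 1, hence v5 = 1.
The 5 still-open variables draw from only 5 values {0, 2, 3, 4, 7}, so each is used; only v8 can be 7, hence v8 = 7.

7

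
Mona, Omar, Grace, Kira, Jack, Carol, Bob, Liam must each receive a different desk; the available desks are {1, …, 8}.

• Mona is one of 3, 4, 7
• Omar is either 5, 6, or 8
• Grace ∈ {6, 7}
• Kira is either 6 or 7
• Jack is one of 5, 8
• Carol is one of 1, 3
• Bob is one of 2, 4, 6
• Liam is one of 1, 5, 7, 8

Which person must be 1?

The 8 variables draw from only 8 values {1, 2, 3, 4, 5, 6, 7, 8}, so each is used; only Bob can be 2, hence Bob = 2.
The 7 still-open variables draw from only 7 values {1, 3, 4, 5, 6, 7, 8}, so each is used; only Mona can be 4, hence Mona = 4.
The 6 still-open variables draw from only 6 values {1, 3, 5, 6, 7, 8}, so each is used; only Carol can be 3, hence Carol = 3.
Among the 5 still-open variables, 1 fits only Liam (and all 5 values in {1, 5, 6, 7, 8} must be used), so Liam = 1.

Liam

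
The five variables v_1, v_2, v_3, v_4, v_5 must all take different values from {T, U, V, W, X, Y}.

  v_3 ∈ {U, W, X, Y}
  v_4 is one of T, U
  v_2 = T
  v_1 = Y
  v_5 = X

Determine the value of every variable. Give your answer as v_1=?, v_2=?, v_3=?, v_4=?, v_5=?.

v_1 must be Y (only option left). So v_3 can't be Y.
That leaves v_2 = T. Remove T from v_4.
v_4's domain is down to {U}, so v_4 = U. Remove U from v_3.
v_5 must be X (only option left). Eliminate X elsewhere: v_3.
That leaves v_3 = W.

v_1=Y, v_2=T, v_3=W, v_4=U, v_5=X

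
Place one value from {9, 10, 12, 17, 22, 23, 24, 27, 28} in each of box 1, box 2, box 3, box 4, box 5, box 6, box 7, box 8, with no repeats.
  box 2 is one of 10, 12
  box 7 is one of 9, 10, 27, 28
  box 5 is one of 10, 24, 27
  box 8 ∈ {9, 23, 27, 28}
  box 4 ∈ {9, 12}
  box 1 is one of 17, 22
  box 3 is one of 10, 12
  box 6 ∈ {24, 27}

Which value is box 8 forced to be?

23

box 2 and box 3 share exactly the 2 values {10, 12}; by pigeonhole those values go to them, so strike 10, 12 from box 4, box 5, box 7.
box 4 has just one choice, so box 4 = 9. Strike 9 from box 7, box 8.
The 2 variables box 5 and box 6 are confined to {24, 27}, which locks those values in; drop them from box 7, box 8.
box 7 has just one choice, so box 7 = 28. Strike 28 from box 8.
So box 8 = 23.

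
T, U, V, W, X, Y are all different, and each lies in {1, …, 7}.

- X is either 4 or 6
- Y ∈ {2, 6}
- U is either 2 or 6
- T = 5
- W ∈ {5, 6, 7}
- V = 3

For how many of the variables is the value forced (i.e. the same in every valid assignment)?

4

T must be 5 (only option left). So W can't be 5.
That leaves V = 3.
The 4 still-open variables together cover exactly {2, 4, 6, 7} — 4 values for 4 variables — and 4 appears only in X's list, so X = 4.
The 3 still-open variables draw from only 3 values {2, 6, 7}, so each is used; only W can be 7, hence W = 7.
Determined: T=5, V=3, W=7, X=4. The other variables each still have more than one consistent value. That makes 4.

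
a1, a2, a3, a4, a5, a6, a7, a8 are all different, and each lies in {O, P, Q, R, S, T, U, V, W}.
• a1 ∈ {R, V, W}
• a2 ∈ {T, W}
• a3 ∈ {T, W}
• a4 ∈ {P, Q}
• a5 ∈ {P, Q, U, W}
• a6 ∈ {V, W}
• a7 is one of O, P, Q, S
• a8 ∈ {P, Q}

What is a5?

U

a2 and a3 between them cover only {T, W} — a naked pair. Remove those values from a1, a5, a6.
That leaves a6 = V. Remove V from a1.
That leaves a1 = R.
a4 and a8 share exactly the 2 values {P, Q}; by pigeonhole those values go to them, so strike P, Q from a5, a7.
So a5 = U.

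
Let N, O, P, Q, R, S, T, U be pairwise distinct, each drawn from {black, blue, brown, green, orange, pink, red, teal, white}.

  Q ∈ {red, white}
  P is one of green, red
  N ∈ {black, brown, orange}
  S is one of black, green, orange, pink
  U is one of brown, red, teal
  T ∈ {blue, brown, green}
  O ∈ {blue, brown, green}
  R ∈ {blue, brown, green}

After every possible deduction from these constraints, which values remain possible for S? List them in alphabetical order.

O, R, T between them cover only {blue, brown, green} — a naked triple. Remove those values from N, P, S, U.
That leaves P = red. Remove red from Q, U.
That leaves Q = white.
U must be teal (only option left).
No further eliminations apply; S can still be any of black, orange, pink.

black, orange, pink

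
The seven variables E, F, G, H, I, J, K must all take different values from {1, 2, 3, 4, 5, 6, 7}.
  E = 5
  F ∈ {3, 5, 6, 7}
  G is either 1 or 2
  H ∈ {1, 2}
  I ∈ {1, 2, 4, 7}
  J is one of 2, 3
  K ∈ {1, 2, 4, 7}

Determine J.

3

E must be 5 (only option left). Eliminate 5 elsewhere: F.
Among the 6 still-open variables, 6 fits only F (and all 6 values in {1, 2, 3, 4, 6, 7} must be used), so F = 6.
The 5 still-open variables together cover exactly {1, 2, 3, 4, 7} — 5 values for 5 variables — and 3 appears only in J's list, so J = 3.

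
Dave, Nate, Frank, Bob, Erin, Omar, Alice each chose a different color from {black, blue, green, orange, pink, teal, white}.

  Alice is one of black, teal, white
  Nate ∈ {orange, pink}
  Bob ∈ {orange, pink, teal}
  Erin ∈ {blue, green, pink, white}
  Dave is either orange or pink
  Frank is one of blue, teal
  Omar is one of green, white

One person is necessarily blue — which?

The 7 variables together cover exactly {black, blue, green, orange, pink, teal, white} — 7 values for 7 variables — and black appears only in Alice's list, so Alice = black.
The 2 variables Dave and Nate are confined to {orange, pink}, which locks those values in; drop them from Bob, Erin.
Bob must be teal (only option left). Eliminate teal elsewhere: Frank.
So blue goes to Frank.

Frank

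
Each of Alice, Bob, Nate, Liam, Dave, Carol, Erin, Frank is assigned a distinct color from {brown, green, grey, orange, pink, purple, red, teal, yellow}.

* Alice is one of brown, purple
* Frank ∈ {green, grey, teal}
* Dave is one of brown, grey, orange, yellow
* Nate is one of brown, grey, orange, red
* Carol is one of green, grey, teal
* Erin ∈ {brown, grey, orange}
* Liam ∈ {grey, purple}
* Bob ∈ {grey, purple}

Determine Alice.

brown

Among the 8 variables, red fits only Nate (and all 8 values in {brown, green, grey, orange, purple, red, teal, yellow} must be used), so Nate = red.
The 7 still-open variables draw from only 7 values {brown, green, grey, orange, purple, teal, yellow}, so each is used; only Dave can be yellow, hence Dave = yellow.
The 6 still-open variables together cover exactly {brown, green, grey, orange, purple, teal} — 6 values for 6 variables — and orange appears only in Erin's list, so Erin = orange.
Among the 5 still-open variables, brown fits only Alice (and all 5 values in {brown, green, grey, purple, teal} must be used), so Alice = brown.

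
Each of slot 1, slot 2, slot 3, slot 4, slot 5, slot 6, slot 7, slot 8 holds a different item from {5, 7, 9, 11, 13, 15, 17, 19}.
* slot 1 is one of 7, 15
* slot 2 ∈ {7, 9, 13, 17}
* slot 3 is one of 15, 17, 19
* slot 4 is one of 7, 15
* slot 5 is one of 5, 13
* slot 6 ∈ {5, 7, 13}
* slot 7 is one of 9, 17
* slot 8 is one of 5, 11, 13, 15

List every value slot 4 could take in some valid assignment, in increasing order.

The 8 variables together cover exactly {5, 7, 9, 11, 13, 15, 17, 19} — 8 values for 8 variables — and 11 appears only in slot 8's list, so slot 8 = 11.
The 7 still-open variables together cover exactly {5, 7, 9, 13, 15, 17, 19} — 7 values for 7 variables — and 19 appears only in slot 3's list, so slot 3 = 19.
The 2 variables slot 1 and slot 4 are confined to {7, 15}, which locks those values in; drop them from slot 2, slot 6.
slot 5 and slot 6 share exactly the 2 values {5, 13}; by pigeonhole those values go to them, so strike 5, 13 from slot 2.
No further eliminations apply; slot 4 can still be any of 7, 15.

7, 15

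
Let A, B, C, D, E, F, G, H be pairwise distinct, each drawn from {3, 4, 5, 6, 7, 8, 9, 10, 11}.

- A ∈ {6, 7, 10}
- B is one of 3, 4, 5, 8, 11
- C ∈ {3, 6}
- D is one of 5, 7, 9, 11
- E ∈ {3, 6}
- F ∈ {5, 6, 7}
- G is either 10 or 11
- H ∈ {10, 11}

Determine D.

C and E between them cover only {3, 6} — a naked pair. Remove those values from A, B, F.
The 2 variables G and H are confined to {10, 11}, which locks those values in; drop them from A, B, D.
A has just one choice, so A = 7. Remove 7 from D, F.
F must be 5 (only option left). Eliminate 5 elsewhere: B, D.
So D = 9.

9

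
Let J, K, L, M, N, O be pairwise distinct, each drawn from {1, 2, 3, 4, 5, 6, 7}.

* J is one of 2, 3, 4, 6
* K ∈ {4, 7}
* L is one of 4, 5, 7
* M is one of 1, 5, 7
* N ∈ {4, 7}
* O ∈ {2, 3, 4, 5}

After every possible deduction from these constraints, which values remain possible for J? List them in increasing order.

K and N between them cover only {4, 7} — a naked pair. Remove those values from J, L, M, O.
L has just one choice, so L = 5. Strike 5 from M, O.
M must be 1 (only option left).
No further eliminations apply; J can still be any of 2, 3, 6.

2, 3, 6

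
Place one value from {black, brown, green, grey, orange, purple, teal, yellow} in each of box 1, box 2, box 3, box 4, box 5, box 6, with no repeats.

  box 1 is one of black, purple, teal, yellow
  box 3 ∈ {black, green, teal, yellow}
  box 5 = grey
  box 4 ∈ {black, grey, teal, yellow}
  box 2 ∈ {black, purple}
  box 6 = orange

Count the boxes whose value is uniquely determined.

box 5's domain is down to {grey}, so box 5 = grey. So box 4 can't be grey.
box 6's domain is down to {orange}, so box 6 = orange.
Determined: box 5=grey, box 6=orange. The other boxes each still have more than one consistent value. That makes 2.

2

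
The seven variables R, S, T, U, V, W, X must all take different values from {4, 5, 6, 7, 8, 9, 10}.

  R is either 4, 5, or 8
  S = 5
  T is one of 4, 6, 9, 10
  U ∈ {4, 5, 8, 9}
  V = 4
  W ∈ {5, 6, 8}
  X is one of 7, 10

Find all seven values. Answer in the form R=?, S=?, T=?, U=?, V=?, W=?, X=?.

R=8, S=5, T=10, U=9, V=4, W=6, X=7

S's domain is down to {5}, so S = 5. Strike 5 from R, U, W.
V must be 4 (only option left). Remove 4 from R, T, U.
R must be 8 (only option left). Strike 8 from U, W.
That leaves U = 9. Eliminate 9 elsewhere: T.
That leaves W = 6. Remove 6 from T.
That leaves T = 10. So X can't be 10.
X has just one choice, so X = 7.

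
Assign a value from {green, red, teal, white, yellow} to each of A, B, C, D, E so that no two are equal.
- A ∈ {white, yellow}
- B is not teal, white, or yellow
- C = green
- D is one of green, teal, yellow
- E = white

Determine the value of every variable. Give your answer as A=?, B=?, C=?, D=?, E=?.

A=yellow, B=red, C=green, D=teal, E=white

C has just one choice, so C = green. Strike green from B, D.
E's domain is down to {white}, so E = white. Remove white from A.
That leaves A = yellow. Strike yellow from D.
B must be red (only option left).
D's domain is down to {teal}, so D = teal.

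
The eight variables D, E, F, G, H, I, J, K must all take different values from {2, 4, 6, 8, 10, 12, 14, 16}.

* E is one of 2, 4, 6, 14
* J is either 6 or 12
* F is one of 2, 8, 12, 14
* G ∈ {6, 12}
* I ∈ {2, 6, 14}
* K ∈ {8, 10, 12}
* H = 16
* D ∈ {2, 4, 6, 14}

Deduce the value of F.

8

H's domain is down to {16}, so H = 16.
Among the 7 still-open variables, 10 fits only K (and all 7 values in {2, 4, 6, 8, 10, 12, 14} must be used), so K = 10.
Among the 6 still-open variables, 8 fits only F (and all 6 values in {2, 4, 6, 8, 12, 14} must be used), so F = 8.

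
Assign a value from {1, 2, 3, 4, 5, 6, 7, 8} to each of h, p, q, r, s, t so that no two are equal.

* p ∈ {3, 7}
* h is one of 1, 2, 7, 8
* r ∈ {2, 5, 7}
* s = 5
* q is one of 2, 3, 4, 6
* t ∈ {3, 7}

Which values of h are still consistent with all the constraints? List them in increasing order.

s's domain is down to {5}, so s = 5. Strike 5 from r.
The 2 variables p and t are confined to {3, 7}, which locks those values in; drop them from h, q, r.
r has just one choice, so r = 2. Remove 2 from h, q.
No further eliminations apply; h can still be any of 1, 8.

1, 8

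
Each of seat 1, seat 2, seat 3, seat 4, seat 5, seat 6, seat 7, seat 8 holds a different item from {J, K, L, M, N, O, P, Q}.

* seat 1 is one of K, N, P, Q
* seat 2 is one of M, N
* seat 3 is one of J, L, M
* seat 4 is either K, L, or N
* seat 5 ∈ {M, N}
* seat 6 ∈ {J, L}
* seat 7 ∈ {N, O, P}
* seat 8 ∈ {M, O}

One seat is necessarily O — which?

seat 8

The 8 variables together cover exactly {J, K, L, M, N, O, P, Q} — 8 values for 8 variables — and Q appears only in seat 1's list, so seat 1 = Q.
The 7 still-open variables draw from only 7 values {J, K, L, M, N, O, P}, so each is used; only seat 4 can be K, hence seat 4 = K.
Among the 6 still-open variables, P fits only seat 7 (and all 6 values in {J, L, M, N, O, P} must be used), so seat 7 = P.
Among the 5 still-open variables, O fits only seat 8 (and all 5 values in {J, L, M, N, O} must be used), so seat 8 = O.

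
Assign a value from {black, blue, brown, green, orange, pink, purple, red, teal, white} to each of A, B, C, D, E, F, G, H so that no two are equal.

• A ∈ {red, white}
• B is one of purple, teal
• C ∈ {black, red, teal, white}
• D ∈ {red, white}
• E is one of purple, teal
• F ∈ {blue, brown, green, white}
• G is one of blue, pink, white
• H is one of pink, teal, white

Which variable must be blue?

G

A and D share exactly the 2 values {red, white}; by pigeonhole those values go to them, so strike red, white from C, F, G, H.
B and E between them cover only {purple, teal} — a naked pair. Remove those values from C, H.
C's domain is down to {black}, so C = black.
H's domain is down to {pink}, so H = pink. Remove pink from G.
So blue goes to G.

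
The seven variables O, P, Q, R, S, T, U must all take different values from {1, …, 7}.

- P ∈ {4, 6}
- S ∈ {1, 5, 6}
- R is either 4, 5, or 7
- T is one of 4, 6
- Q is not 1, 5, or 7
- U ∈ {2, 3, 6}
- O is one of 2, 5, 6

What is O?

5

Among the 7 variables, 1 fits only S (and all 7 values in {1, 2, 3, 4, 5, 6, 7} must be used), so S = 1.
The 6 still-open variables together cover exactly {2, 3, 4, 5, 6, 7} — 6 values for 6 variables — and 7 appears only in R's list, so R = 7.
The 5 still-open variables together cover exactly {2, 3, 4, 5, 6} — 5 values for 5 variables — and 5 appears only in O's list, so O = 5.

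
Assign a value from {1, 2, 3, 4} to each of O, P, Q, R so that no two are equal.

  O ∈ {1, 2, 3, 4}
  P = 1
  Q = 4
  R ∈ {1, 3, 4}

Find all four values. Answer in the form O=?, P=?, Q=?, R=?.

O=2, P=1, Q=4, R=3

P has just one choice, so P = 1. Remove 1 from O, R.
That leaves Q = 4. Eliminate 4 elsewhere: O, R.
That leaves R = 3. Strike 3 from O.
O must be 2 (only option left).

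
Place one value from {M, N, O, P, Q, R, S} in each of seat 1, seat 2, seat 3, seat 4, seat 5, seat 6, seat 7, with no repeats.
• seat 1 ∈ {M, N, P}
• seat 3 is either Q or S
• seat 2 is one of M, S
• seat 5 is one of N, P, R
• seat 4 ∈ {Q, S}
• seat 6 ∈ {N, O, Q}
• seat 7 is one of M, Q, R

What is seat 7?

The 7 variables together cover exactly {M, N, O, P, Q, R, S} — 7 values for 7 variables — and O appears only in seat 6's list, so seat 6 = O.
The 2 variables seat 3 and seat 4 are confined to {Q, S}, which locks those values in; drop them from seat 2, seat 7.
seat 2 has just one choice, so seat 2 = M. So seat 1, seat 7 can't be M.
So seat 7 = R.

R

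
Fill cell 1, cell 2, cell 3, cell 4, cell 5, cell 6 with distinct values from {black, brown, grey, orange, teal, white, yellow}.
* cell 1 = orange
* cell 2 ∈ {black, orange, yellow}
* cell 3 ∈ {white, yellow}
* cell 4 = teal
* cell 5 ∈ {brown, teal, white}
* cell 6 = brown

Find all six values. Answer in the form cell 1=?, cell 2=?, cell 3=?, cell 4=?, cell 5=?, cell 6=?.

cell 1=orange, cell 2=black, cell 3=yellow, cell 4=teal, cell 5=white, cell 6=brown

cell 1 has just one choice, so cell 1 = orange. So cell 2 can't be orange.
cell 4 must be teal (only option left). Remove teal from cell 5.
That leaves cell 6 = brown. Strike brown from cell 5.
cell 5's domain is down to {white}, so cell 5 = white. Remove white from cell 3.
That leaves cell 3 = yellow. Remove yellow from cell 2.
cell 2 must be black (only option left).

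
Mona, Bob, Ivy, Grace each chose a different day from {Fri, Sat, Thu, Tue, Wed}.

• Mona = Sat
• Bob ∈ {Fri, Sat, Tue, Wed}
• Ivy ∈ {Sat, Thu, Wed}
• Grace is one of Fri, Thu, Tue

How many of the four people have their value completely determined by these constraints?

Mona has just one choice, so Mona = Sat. Strike Sat from Bob, Ivy.
Determined: Mona=Sat. The other people each still have more than one consistent value. That makes 1.

1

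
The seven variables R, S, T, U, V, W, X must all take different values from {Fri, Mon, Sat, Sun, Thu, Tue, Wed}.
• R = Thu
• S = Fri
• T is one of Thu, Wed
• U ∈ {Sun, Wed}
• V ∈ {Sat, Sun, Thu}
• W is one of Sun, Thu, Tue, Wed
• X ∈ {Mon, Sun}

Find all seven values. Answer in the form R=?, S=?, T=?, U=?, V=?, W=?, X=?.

R=Thu, S=Fri, T=Wed, U=Sun, V=Sat, W=Tue, X=Mon

R's domain is down to {Thu}, so R = Thu. Eliminate Thu elsewhere: T, V, W.
S must be Fri (only option left).
T's domain is down to {Wed}, so T = Wed. Eliminate Wed elsewhere: U, W.
U has just one choice, so U = Sun. Remove Sun from V, W, X.
That leaves V = Sat.
That leaves W = Tue.
X's domain is down to {Mon}, so X = Mon.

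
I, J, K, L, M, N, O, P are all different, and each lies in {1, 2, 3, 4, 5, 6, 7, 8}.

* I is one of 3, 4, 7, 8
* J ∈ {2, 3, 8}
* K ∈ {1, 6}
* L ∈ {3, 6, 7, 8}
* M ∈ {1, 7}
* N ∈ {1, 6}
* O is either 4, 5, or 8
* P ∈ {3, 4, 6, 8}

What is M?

Among the 8 variables, 2 fits only J (and all 8 values in {1, 2, 3, 4, 5, 6, 7, 8} must be used), so J = 2.
Among the 7 still-open variables, 5 fits only O (and all 7 values in {1, 3, 4, 5, 6, 7, 8} must be used), so O = 5.
K and N between them cover only {1, 6} — a naked pair. Remove those values from L, M, P.
So M = 7.

7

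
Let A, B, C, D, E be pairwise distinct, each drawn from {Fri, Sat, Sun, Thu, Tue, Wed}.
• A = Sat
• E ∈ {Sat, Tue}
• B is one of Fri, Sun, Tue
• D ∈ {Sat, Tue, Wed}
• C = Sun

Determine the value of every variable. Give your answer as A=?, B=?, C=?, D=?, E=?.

A=Sat, B=Fri, C=Sun, D=Wed, E=Tue

A has just one choice, so A = Sat. So D, E can't be Sat.
That leaves C = Sun. Eliminate Sun elsewhere: B.
E must be Tue (only option left). Eliminate Tue elsewhere: B, D.
That leaves B = Fri.
That leaves D = Wed.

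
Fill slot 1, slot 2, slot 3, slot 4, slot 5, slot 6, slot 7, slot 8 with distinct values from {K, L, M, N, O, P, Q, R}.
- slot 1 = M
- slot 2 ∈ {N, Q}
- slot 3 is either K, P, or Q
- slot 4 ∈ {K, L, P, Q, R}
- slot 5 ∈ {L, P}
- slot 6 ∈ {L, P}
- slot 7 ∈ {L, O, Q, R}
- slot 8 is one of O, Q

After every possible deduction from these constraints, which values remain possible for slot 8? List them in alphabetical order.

slot 1's domain is down to {M}, so slot 1 = M.
The 7 still-open variables together cover exactly {K, L, N, O, P, Q, R} — 7 values for 7 variables — and N appears only in slot 2's list, so slot 2 = N.
slot 5 and slot 6 between them cover only {L, P} — a naked pair. Remove those values from slot 3, slot 4, slot 7.
No further eliminations apply; slot 8 can still be any of O, Q.

O, Q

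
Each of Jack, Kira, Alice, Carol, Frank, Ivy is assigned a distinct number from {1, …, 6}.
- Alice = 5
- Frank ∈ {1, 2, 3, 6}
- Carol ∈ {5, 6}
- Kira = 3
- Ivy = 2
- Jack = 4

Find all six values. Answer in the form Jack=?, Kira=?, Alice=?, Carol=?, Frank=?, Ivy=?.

Jack has just one choice, so Jack = 4.
Kira's domain is down to {3}, so Kira = 3. So Frank can't be 3.
Alice must be 5 (only option left). Eliminate 5 elsewhere: Carol.
Carol has just one choice, so Carol = 6. So Frank can't be 6.
Ivy has just one choice, so Ivy = 2. Eliminate 2 elsewhere: Frank.
That leaves Frank = 1.

Jack=4, Kira=3, Alice=5, Carol=6, Frank=1, Ivy=2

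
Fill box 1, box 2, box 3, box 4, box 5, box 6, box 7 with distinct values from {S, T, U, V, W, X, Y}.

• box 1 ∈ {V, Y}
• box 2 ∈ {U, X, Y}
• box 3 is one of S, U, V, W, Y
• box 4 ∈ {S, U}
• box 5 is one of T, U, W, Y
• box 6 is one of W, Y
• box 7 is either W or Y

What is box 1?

The 7 variables together cover exactly {S, T, U, V, W, X, Y} — 7 values for 7 variables — and T appears only in box 5's list, so box 5 = T.
The 6 still-open variables together cover exactly {S, U, V, W, X, Y} — 6 values for 6 variables — and X appears only in box 2's list, so box 2 = X.
The 2 variables box 6 and box 7 are confined to {W, Y}, which locks those values in; drop them from box 1, box 3.
So box 1 = V.

V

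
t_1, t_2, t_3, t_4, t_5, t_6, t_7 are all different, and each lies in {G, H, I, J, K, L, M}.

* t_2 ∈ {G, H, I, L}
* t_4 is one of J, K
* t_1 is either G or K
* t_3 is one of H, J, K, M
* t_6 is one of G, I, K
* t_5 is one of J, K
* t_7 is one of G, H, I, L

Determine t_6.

I

Among the 7 variables, M fits only t_3 (and all 7 values in {G, H, I, J, K, L, M} must be used), so t_3 = M.
t_4 and t_5 share exactly the 2 values {J, K}; by pigeonhole those values go to them, so strike J, K from t_1, t_6.
t_1 must be G (only option left). Eliminate G elsewhere: t_2, t_6, t_7.
So t_6 = I.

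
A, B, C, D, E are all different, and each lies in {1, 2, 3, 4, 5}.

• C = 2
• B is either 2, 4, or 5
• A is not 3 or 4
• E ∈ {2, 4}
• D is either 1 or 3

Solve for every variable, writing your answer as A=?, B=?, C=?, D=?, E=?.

C has just one choice, so C = 2. Remove 2 from A, B, E.
E's domain is down to {4}, so E = 4. Strike 4 from B.
That leaves B = 5. Strike 5 from A.
A must be 1 (only option left). Remove 1 from D.
D's domain is down to {3}, so D = 3.

A=1, B=5, C=2, D=3, E=4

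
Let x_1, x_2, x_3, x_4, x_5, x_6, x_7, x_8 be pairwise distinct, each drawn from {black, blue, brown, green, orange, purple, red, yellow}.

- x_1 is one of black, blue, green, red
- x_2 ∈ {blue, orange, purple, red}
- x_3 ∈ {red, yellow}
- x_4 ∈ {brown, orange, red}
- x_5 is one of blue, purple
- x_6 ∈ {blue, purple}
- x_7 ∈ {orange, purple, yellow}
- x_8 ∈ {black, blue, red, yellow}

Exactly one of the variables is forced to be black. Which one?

x_8

The 8 variables draw from only 8 values {black, blue, brown, green, orange, purple, red, yellow}, so each is used; only x_4 can be brown, hence x_4 = brown.
The 7 still-open variables together cover exactly {black, blue, green, orange, purple, red, yellow} — 7 values for 7 variables — and green appears only in x_1's list, so x_1 = green.
The 6 still-open variables draw from only 6 values {black, blue, orange, purple, red, yellow}, so each is used; only x_8 can be black, hence x_8 = black.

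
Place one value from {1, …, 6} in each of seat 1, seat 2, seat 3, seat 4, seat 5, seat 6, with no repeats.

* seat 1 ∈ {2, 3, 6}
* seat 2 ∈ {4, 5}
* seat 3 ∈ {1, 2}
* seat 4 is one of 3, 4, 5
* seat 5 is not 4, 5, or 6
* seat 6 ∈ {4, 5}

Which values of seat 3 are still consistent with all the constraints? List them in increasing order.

The 6 variables together cover exactly {1, 2, 3, 4, 5, 6} — 6 values for 6 variables — and 6 appears only in seat 1's list, so seat 1 = 6.
seat 2 and seat 6 share exactly the 2 values {4, 5}; by pigeonhole those values go to them, so strike 4, 5 from seat 4.
seat 4 has just one choice, so seat 4 = 3. Remove 3 from seat 5.
No further eliminations apply; seat 3 can still be any of 1, 2.

1, 2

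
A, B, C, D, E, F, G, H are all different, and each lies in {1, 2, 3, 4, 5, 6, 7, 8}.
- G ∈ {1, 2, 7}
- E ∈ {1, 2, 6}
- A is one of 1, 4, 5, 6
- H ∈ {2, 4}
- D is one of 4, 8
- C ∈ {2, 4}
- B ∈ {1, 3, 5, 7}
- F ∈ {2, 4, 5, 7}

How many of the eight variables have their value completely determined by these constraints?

The 8 variables draw from only 8 values {1, 2, 3, 4, 5, 6, 7, 8}, so each is used; only B can be 3, hence B = 3.
The 7 still-open variables draw from only 7 values {1, 2, 4, 5, 6, 7, 8}, so each is used; only D can be 8, hence D = 8.
C and H between them cover only {2, 4} — a naked pair. Remove those values from A, E, F, G.
Determined: B=3, D=8. The other variables each still have more than one consistent value. That makes 2.

2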